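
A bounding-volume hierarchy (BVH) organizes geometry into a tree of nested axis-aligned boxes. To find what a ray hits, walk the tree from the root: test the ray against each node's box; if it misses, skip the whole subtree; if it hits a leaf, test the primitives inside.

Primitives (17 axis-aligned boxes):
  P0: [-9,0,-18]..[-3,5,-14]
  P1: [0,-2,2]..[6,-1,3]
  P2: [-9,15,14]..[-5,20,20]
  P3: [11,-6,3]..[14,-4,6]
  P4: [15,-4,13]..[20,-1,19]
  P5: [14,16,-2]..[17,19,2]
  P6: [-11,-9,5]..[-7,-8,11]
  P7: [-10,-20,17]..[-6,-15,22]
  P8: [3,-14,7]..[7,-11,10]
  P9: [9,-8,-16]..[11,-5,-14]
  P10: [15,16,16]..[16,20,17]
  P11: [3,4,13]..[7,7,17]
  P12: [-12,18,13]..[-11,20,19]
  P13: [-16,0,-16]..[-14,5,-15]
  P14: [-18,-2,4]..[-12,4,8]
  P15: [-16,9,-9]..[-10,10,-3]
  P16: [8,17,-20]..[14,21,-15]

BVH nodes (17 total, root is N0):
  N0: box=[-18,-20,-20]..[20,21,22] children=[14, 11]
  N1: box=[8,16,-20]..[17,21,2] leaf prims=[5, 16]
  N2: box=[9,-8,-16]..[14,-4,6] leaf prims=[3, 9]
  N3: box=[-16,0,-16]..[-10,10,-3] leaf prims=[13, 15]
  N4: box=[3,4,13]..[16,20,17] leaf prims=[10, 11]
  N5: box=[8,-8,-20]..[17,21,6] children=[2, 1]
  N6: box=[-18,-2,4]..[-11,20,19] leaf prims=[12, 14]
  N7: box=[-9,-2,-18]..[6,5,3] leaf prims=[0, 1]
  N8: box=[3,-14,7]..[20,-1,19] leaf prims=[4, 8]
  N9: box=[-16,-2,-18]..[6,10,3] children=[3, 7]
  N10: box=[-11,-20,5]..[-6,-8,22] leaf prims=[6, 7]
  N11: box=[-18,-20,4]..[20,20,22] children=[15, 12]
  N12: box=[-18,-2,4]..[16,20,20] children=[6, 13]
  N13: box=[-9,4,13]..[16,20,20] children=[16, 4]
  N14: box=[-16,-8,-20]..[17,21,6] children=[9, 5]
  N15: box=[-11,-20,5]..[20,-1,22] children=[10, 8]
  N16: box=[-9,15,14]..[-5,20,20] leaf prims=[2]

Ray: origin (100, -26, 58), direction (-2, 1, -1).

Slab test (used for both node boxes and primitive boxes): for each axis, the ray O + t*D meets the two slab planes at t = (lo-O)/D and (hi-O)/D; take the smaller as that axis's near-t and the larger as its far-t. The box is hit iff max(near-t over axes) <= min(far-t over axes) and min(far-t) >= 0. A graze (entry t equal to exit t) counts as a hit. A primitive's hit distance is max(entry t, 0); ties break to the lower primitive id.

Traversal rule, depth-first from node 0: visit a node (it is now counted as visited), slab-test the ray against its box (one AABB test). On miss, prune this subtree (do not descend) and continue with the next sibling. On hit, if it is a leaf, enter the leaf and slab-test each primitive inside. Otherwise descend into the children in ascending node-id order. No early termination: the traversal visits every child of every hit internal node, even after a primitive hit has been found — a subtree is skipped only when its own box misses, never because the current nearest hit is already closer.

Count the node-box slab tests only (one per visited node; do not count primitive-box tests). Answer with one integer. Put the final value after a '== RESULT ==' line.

Trace the traversal:
N0 x:[40,59] y:[6,47] z:[36,78] -> hit [40,47], descend [11, 14]
  N11 x:[40,59] y:[6,46] z:[36,54] -> hit [40,46], descend [12, 15]
    N12 x:[42,59] y:[24,46] z:[38,54] -> hit [42,46], descend [6, 13]
      N6 x:[111/2,59] y:[24,46] z:[39,54] -> miss, prune
      N13 x:[42,109/2] y:[30,46] z:[38,45] -> hit [42,45], descend [4, 16]
        N4 x:[42,97/2] y:[30,46] z:[41,45] -> hit [42,45] leaf, test {P10@t=42, P11(miss)}
        N16 x:[105/2,109/2] y:[41,46] z:[38,44] -> miss, prune
    N15 x:[40,111/2] y:[6,25] z:[36,53] -> miss, prune
  N14 x:[83/2,58] y:[18,47] z:[52,78] -> miss, prune

9 AABB tests over nodes [0, 11, 12, 6, 13, 4, 16, 15, 14]; 1 leaf entered; closest P10.

== RESULT ==
9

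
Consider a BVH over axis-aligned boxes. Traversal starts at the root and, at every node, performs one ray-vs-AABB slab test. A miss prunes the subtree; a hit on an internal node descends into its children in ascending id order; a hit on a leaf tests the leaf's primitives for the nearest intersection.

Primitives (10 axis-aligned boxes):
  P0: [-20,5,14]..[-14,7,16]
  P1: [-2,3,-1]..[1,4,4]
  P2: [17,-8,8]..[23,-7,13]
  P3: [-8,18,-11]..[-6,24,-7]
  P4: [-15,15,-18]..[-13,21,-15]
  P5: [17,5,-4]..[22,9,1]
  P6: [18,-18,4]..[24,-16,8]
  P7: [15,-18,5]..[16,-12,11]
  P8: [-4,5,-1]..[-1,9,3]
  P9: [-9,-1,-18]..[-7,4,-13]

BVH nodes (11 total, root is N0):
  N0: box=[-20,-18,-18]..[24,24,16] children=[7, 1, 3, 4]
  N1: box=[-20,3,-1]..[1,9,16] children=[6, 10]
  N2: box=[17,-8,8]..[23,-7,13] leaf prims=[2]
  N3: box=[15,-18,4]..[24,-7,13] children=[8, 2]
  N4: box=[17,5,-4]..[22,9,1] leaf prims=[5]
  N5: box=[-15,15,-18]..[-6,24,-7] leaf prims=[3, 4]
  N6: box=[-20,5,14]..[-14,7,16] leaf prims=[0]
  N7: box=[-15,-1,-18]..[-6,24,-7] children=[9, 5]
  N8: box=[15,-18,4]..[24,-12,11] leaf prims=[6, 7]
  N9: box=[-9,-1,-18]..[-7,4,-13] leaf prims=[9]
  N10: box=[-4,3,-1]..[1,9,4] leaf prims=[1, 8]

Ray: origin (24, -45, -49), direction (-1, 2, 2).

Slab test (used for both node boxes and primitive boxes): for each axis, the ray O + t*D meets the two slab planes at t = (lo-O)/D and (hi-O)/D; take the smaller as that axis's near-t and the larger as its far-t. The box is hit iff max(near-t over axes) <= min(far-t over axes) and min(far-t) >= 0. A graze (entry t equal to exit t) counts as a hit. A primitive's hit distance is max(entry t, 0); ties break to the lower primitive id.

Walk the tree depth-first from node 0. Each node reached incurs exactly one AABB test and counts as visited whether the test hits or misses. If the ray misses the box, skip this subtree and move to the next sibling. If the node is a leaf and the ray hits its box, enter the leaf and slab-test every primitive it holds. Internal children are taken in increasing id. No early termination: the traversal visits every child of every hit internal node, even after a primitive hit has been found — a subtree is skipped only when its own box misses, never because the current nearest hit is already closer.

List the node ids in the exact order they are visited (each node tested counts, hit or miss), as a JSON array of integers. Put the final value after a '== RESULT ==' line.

Traverse from the root:
N0 x:[0,44] y:[27/2,69/2] z:[31/2,65/2] -> hit [31/2,65/2], descend [1, 3, 4, 7]
  N1 x:[23,44] y:[24,27] z:[24,65/2] -> hit [24,27], descend [6, 10]
    N6 x:[38,44] y:[25,26] z:[63/2,65/2] -> miss, prune
    N10 x:[23,28] y:[24,27] z:[24,53/2] -> hit [24,53/2] leaf, test {P1@t=24, P8@t=25}
  N3 x:[0,9] y:[27/2,19] z:[53/2,31] -> miss, prune
  N4 x:[2,7] y:[25,27] z:[45/2,25] -> miss, prune
  N7 x:[30,39] y:[22,69/2] z:[31/2,21] -> miss, prune

7 AABB tests over nodes [0, 1, 6, 10, 3, 4, 7]; 1 leaf entered; closest P1.

== RESULT ==
[0, 1, 6, 10, 3, 4, 7]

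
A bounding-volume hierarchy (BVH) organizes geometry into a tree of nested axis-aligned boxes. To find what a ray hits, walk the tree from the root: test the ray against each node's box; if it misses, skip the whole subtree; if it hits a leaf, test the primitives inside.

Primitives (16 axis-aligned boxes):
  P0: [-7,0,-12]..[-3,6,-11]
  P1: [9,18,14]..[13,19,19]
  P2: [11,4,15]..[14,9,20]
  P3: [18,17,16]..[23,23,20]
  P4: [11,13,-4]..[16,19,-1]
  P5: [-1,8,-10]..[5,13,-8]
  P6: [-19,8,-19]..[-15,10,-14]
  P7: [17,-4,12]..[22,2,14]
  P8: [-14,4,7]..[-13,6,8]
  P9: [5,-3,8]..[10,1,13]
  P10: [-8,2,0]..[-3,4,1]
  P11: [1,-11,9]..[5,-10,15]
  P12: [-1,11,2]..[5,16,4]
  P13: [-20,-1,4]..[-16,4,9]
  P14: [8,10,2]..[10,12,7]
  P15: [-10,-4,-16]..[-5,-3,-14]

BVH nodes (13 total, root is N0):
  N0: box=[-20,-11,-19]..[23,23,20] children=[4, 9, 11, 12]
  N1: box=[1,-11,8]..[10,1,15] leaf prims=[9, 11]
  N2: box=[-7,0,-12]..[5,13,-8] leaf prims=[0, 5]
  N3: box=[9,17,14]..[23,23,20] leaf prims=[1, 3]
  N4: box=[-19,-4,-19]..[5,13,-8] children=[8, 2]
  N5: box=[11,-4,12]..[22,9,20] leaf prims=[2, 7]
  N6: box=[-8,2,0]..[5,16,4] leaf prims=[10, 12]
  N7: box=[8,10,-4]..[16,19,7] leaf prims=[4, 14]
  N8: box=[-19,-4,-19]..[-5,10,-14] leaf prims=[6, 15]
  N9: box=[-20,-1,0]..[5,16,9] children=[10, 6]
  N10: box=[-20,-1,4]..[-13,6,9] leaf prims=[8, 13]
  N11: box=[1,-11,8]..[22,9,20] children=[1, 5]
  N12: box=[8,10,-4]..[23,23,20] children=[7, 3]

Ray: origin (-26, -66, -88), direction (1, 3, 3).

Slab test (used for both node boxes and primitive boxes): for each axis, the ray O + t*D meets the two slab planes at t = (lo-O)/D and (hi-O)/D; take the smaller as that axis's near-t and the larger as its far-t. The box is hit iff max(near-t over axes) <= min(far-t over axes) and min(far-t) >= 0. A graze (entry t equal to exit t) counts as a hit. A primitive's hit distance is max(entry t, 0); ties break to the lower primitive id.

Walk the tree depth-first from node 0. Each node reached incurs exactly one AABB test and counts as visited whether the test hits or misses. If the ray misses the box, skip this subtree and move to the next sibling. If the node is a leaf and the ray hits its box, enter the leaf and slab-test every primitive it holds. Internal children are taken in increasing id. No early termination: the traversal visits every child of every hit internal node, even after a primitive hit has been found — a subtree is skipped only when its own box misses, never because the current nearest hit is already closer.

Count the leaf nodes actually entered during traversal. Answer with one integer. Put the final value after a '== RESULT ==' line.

Walk:
N0 x:[6,49] y:[55/3,89/3] z:[23,36] -> hit [23,89/3], descend [4, 9, 11, 12]
  N4 x:[7,31] y:[62/3,79/3] z:[23,80/3] -> hit [23,79/3], descend [2, 8]
    N2 x:[19,31] y:[22,79/3] z:[76/3,80/3] -> hit [76/3,79/3] leaf, test {P0(miss), P5@t=26}
    N8 x:[7,21] y:[62/3,76/3] z:[23,74/3] -> miss, prune
  N9 x:[6,31] y:[65/3,82/3] z:[88/3,97/3] -> miss, prune
  N11 x:[27,48] y:[55/3,25] z:[32,36] -> miss, prune
  N12 x:[34,49] y:[76/3,89/3] z:[28,36] -> miss, prune

order=[0, 4, 2, 8, 9, 11, 12]  |boxes|=7  |leaves|=1  hit=P5

== RESULT ==
1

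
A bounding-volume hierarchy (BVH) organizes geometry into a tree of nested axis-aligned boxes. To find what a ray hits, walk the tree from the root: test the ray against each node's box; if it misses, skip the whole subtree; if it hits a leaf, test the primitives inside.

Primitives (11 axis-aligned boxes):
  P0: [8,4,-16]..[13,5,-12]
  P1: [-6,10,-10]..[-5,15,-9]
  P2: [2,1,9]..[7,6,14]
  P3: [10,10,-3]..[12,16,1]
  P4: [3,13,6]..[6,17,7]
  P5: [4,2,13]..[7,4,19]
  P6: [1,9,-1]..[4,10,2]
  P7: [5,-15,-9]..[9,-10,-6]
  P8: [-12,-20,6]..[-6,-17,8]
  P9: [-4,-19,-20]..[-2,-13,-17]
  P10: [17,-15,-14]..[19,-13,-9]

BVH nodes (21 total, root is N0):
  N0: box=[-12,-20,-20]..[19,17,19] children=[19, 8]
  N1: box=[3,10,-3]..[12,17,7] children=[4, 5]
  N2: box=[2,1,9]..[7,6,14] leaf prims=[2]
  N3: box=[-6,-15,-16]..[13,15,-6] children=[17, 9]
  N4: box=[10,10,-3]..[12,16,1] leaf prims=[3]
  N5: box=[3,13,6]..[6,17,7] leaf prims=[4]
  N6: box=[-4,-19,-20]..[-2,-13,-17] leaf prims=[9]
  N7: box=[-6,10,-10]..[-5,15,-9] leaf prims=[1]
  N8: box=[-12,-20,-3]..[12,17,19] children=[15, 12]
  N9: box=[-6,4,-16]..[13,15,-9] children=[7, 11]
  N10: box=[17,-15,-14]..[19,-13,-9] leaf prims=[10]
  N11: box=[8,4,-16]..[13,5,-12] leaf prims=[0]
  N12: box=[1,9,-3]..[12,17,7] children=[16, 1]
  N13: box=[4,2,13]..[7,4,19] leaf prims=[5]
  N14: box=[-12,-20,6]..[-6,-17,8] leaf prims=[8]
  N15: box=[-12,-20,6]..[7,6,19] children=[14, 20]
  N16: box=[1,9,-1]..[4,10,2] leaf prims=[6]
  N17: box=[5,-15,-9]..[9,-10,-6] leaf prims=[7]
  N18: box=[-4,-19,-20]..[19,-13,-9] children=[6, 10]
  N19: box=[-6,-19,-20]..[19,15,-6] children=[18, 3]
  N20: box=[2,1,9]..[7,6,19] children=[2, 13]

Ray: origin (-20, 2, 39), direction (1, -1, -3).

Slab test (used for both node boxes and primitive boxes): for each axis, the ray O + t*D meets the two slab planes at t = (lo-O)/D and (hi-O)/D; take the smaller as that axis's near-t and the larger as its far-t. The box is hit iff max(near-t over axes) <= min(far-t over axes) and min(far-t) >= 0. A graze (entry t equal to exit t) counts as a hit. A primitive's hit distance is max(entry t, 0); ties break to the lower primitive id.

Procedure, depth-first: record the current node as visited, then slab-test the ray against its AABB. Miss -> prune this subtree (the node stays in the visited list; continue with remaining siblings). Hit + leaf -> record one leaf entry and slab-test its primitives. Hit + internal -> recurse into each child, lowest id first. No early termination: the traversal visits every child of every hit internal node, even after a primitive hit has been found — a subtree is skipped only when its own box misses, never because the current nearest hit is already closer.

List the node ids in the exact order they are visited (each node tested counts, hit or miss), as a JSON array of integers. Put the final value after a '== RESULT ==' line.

Trace the traversal:
N0 x:[8,39] y:[-15,22] z:[20/3,59/3] -> hit [8,59/3], descend [8, 19]
  N8 x:[8,32] y:[-15,22] z:[20/3,14] -> hit [8,14], descend [12, 15]
    N12 x:[21,32] y:[-15,-7] z:[32/3,14] -> miss, prune
    N15 x:[8,27] y:[-4,22] z:[20/3,11] -> hit [8,11], descend [14, 20]
      N14 x:[8,14] y:[19,22] z:[31/3,11] -> miss, prune
      N20 x:[22,27] y:[-4,1] z:[20/3,10] -> miss, prune
  N19 x:[14,39] y:[-13,21] z:[15,59/3] -> hit [15,59/3], descend [3, 18]
    N3 x:[14,33] y:[-13,17] z:[15,55/3] -> hit [15,17], descend [9, 17]
      N9 x:[14,33] y:[-13,-2] z:[16,55/3] -> miss, prune
      N17 x:[25,29] y:[12,17] z:[15,16] -> miss, prune
    N18 x:[16,39] y:[15,21] z:[16,59/3] -> hit [16,59/3], descend [6, 10]
      N6 x:[16,18] y:[15,21] z:[56/3,59/3] -> miss, prune
      N10 x:[37,39] y:[15,17] z:[16,53/3] -> miss, prune

Visited [0, 8, 12, 15, 14, 20, 19, 3, 9, 17, 18, 6, 10]. Tests: 13 box, 0 leaf. Nearest: miss.

== RESULT ==
[0, 8, 12, 15, 14, 20, 19, 3, 9, 17, 18, 6, 10]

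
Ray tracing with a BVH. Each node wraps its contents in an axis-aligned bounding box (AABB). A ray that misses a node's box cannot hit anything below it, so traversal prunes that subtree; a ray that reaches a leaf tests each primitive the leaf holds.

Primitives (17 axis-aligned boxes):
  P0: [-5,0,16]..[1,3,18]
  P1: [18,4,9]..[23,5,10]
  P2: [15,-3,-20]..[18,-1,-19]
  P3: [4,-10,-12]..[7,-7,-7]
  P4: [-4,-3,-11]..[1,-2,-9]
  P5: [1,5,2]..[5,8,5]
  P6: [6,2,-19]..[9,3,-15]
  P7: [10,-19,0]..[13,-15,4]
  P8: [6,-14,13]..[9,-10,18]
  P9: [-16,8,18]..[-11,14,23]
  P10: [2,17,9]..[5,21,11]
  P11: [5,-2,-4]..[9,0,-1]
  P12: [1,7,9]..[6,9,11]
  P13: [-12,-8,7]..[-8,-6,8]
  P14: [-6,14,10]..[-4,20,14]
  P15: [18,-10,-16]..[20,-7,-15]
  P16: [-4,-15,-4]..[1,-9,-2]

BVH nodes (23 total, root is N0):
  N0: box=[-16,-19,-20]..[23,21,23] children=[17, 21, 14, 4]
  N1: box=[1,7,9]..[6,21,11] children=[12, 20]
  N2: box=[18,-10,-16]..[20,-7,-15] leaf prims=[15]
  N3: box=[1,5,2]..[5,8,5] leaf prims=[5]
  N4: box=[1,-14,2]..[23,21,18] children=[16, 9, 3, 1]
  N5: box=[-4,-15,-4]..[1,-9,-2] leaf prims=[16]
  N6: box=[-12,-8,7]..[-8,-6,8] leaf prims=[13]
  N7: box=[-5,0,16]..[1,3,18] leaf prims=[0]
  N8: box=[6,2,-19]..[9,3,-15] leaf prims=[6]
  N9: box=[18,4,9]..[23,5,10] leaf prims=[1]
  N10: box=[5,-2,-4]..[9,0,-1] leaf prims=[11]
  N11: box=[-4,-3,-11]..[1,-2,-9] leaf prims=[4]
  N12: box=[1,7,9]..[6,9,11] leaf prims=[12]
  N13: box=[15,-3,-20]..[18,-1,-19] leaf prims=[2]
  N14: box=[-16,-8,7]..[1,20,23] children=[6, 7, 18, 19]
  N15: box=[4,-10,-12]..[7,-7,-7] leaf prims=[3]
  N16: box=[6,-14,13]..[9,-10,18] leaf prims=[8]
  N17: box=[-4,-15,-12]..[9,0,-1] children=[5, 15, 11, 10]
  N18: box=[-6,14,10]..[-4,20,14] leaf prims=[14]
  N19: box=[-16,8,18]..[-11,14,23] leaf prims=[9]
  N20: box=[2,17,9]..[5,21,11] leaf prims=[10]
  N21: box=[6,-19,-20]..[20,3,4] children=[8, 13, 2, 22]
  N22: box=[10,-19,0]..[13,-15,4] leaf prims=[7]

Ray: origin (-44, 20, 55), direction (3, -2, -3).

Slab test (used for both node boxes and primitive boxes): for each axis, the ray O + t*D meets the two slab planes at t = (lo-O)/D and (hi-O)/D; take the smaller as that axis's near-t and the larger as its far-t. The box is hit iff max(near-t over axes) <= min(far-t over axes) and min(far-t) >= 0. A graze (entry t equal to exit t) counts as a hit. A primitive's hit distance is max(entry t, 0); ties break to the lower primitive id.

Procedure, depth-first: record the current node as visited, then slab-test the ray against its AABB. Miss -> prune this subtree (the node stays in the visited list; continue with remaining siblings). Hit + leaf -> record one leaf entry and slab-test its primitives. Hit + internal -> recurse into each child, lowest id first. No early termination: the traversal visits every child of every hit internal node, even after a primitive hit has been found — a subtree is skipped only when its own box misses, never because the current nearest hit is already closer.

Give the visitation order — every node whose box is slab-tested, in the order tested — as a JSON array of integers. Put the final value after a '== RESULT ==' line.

Walk:
N0 x:[28/3,67/3] y:[-1/2,39/2] z:[32/3,25] -> hit [32/3,39/2], descend [4, 14, 17, 21]
  N4 x:[15,67/3] y:[-1/2,17] z:[37/3,53/3] -> hit [15,17], descend [1, 3, 9, 16]
    N1 x:[15,50/3] y:[-1/2,13/2] z:[44/3,46/3] -> miss, prune
    N3 x:[15,49/3] y:[6,15/2] z:[50/3,53/3] -> miss, prune
    N9 x:[62/3,67/3] y:[15/2,8] z:[15,46/3] -> miss, prune
    N16 x:[50/3,53/3] y:[15,17] z:[37/3,14] -> miss, prune
  N14 x:[28/3,15] y:[0,14] z:[32/3,16] -> hit [32/3,14], descend [6, 7, 18, 19]
    N6 x:[32/3,12] y:[13,14] z:[47/3,16] -> miss, prune
    N7 x:[13,15] y:[17/2,10] z:[37/3,13] -> miss, prune
    N18 x:[38/3,40/3] y:[0,3] z:[41/3,15] -> miss, prune
    N19 x:[28/3,11] y:[3,6] z:[32/3,37/3] -> miss, prune
  N17 x:[40/3,53/3] y:[10,35/2] z:[56/3,67/3] -> miss, prune
  N21 x:[50/3,64/3] y:[17/2,39/2] z:[17,25] -> hit [17,39/2], descend [2, 8, 13, 22]
    N2 x:[62/3,64/3] y:[27/2,15] z:[70/3,71/3] -> miss, prune
    N8 x:[50/3,53/3] y:[17/2,9] z:[70/3,74/3] -> miss, prune
    N13 x:[59/3,62/3] y:[21/2,23/2] z:[74/3,25] -> miss, prune
    N22 x:[18,19] y:[35/2,39/2] z:[17,55/3] -> hit [18,55/3] leaf, test {P7@t=18}

17 AABB tests over nodes [0, 4, 1, 3, 9, 16, 14, 6, 7, 18, 19, 17, 21, 2, 8, 13, 22]; 1 leaf entered; closest P7.

== RESULT ==
[0, 4, 1, 3, 9, 16, 14, 6, 7, 18, 19, 17, 21, 2, 8, 13, 22]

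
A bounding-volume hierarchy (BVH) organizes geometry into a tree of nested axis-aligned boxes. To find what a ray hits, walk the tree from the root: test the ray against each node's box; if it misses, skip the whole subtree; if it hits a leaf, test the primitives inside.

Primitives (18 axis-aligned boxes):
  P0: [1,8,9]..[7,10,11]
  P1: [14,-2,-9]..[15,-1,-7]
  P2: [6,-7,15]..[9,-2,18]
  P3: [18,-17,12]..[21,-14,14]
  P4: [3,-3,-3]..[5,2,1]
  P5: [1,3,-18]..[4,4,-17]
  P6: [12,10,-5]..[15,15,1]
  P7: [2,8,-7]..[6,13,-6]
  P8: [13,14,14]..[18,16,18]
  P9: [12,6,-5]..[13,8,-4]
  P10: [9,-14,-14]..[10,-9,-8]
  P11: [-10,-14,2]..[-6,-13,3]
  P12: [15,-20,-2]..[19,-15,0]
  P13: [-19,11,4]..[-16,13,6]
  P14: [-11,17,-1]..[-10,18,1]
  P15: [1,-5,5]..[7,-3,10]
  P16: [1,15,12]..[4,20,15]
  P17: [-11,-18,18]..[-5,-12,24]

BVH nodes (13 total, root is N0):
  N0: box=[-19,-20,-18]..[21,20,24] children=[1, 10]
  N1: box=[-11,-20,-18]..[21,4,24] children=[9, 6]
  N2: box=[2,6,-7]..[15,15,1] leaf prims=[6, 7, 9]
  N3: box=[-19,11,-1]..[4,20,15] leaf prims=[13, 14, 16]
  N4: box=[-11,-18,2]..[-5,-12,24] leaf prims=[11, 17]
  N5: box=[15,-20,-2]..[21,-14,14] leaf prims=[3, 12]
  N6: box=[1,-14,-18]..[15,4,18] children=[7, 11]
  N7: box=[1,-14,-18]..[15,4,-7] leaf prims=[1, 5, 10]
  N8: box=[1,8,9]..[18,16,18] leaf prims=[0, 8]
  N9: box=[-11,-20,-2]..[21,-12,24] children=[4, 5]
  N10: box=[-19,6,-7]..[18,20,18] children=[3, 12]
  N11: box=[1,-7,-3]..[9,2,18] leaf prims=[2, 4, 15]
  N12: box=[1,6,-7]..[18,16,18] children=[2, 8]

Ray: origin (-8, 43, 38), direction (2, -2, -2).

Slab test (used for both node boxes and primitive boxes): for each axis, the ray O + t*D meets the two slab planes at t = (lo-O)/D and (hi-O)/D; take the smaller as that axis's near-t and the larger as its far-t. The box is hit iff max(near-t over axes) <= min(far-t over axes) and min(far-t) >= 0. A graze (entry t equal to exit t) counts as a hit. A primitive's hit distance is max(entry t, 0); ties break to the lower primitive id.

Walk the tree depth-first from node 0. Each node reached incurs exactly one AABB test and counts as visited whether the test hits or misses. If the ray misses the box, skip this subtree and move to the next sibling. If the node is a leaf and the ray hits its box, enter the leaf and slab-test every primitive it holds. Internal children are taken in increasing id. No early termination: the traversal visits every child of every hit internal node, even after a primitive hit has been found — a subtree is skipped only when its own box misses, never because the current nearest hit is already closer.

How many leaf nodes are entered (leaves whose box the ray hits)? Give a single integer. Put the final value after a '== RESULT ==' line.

Walk:
N0 x:[-11/2,29/2] y:[23/2,63/2] z:[7,28] -> hit [23/2,29/2], descend [1, 10]
  N1 x:[-3/2,29/2] y:[39/2,63/2] z:[7,28] -> miss, prune
  N10 x:[-11/2,13] y:[23/2,37/2] z:[10,45/2] -> hit [23/2,13], descend [3, 12]
    N3 x:[-11/2,6] y:[23/2,16] z:[23/2,39/2] -> miss, prune
    N12 x:[9/2,13] y:[27/2,37/2] z:[10,45/2] -> miss, prune

order=[0, 1, 10, 3, 12]  |boxes|=5  |leaves|=0  hit=miss

== RESULT ==
0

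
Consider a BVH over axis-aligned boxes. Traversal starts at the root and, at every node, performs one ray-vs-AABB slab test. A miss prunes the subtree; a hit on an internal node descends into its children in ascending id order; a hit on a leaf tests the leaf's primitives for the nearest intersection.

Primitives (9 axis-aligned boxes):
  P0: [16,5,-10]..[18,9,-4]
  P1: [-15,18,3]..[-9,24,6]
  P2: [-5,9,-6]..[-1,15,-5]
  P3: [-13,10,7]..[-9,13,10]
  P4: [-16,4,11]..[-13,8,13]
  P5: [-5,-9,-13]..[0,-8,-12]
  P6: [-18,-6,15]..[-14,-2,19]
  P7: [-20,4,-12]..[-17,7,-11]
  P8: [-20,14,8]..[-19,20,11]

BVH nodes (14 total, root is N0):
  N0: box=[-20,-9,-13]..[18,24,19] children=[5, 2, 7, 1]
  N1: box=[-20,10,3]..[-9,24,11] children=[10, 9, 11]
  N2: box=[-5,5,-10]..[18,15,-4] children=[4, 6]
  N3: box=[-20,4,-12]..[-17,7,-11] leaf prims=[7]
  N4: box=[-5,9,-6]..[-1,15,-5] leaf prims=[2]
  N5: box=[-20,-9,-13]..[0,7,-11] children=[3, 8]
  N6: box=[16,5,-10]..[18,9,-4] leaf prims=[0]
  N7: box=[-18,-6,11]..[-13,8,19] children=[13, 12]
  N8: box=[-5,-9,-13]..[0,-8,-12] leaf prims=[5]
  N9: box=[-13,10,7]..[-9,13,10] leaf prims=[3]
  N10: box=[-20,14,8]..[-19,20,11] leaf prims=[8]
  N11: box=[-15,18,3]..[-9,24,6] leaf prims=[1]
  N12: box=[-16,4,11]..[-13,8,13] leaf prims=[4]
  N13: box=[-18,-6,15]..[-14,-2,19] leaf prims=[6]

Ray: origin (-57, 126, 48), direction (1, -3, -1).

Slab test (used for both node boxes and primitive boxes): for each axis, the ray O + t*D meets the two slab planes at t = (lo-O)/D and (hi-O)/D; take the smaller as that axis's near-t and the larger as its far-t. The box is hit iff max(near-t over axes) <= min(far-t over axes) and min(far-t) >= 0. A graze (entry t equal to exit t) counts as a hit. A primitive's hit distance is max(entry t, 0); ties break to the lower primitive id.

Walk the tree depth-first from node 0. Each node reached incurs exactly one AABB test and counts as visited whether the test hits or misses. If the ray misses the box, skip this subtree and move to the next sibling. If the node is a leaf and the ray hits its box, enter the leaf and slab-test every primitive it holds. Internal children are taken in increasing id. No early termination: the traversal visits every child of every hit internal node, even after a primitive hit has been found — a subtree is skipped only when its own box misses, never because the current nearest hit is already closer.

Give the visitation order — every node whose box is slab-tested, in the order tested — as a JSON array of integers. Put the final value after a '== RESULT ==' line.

Walk:
N0 x:[37,75] y:[34,45] z:[29,61] -> hit [37,45], descend [1, 2, 5, 7]
  N1 x:[37,48] y:[34,116/3] z:[37,45] -> hit [37,116/3], descend [9, 10, 11]
    N9 x:[44,48] y:[113/3,116/3] z:[38,41] -> miss, prune
    N10 x:[37,38] y:[106/3,112/3] z:[37,40] -> hit [37,112/3] leaf, test {P8@t=37}
    N11 x:[42,48] y:[34,36] z:[42,45] -> miss, prune
  N2 x:[52,75] y:[37,121/3] z:[52,58] -> miss, prune
  N5 x:[37,57] y:[119/3,45] z:[59,61] -> miss, prune
  N7 x:[39,44] y:[118/3,44] z:[29,37] -> miss, prune

8 AABB tests over nodes [0, 1, 9, 10, 11, 2, 5, 7]; 1 leaf entered; closest P8.

== RESULT ==
[0, 1, 9, 10, 11, 2, 5, 7]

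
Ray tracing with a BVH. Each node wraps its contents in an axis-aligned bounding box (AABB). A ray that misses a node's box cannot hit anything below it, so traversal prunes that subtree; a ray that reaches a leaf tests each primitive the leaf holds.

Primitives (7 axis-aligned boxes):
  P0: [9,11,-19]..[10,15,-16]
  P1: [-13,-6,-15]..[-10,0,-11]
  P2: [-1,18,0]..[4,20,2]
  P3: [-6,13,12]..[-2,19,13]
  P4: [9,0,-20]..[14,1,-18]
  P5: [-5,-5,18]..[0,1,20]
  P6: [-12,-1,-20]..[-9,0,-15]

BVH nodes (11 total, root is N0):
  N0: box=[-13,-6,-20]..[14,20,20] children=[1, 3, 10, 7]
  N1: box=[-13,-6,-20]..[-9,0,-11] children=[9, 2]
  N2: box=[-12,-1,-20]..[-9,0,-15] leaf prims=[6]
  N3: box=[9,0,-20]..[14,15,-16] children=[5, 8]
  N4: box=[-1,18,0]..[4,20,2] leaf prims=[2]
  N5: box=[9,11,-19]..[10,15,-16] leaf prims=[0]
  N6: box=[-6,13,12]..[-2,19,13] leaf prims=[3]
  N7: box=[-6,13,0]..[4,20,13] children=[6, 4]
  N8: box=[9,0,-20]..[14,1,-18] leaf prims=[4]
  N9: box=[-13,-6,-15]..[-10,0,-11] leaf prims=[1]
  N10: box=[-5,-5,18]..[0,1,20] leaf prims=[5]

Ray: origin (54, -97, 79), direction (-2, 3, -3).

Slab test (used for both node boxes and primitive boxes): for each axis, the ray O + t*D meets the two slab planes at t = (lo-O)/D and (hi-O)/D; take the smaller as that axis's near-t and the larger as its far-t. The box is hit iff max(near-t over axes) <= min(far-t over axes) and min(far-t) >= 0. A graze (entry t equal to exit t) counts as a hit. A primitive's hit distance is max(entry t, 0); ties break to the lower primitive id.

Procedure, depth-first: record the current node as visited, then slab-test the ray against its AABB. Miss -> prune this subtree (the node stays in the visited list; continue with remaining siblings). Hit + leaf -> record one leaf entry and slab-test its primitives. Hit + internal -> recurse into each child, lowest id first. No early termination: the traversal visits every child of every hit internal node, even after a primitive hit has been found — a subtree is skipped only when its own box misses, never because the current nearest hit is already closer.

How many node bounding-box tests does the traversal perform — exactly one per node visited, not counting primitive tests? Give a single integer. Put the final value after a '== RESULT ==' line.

Walk:
N0 x:[20,67/2] y:[91/3,39] z:[59/3,33] -> hit [91/3,33], descend [1, 3, 7, 10]
  N1 x:[63/2,67/2] y:[91/3,97/3] z:[30,33] -> hit [63/2,97/3], descend [2, 9]
    N2 x:[63/2,33] y:[32,97/3] z:[94/3,33] -> hit [32,97/3] leaf, test {P6@t=32}
    N9 x:[32,67/2] y:[91/3,97/3] z:[30,94/3] -> miss, prune
  N3 x:[20,45/2] y:[97/3,112/3] z:[95/3,33] -> miss, prune
  N7 x:[25,30] y:[110/3,39] z:[22,79/3] -> miss, prune
  N10 x:[27,59/2] y:[92/3,98/3] z:[59/3,61/3] -> miss, prune

Summary -> nodes [0, 1, 2, 9, 3, 7, 10]; box-tests=7; leaf-entries=1; first=P6

== RESULT ==
7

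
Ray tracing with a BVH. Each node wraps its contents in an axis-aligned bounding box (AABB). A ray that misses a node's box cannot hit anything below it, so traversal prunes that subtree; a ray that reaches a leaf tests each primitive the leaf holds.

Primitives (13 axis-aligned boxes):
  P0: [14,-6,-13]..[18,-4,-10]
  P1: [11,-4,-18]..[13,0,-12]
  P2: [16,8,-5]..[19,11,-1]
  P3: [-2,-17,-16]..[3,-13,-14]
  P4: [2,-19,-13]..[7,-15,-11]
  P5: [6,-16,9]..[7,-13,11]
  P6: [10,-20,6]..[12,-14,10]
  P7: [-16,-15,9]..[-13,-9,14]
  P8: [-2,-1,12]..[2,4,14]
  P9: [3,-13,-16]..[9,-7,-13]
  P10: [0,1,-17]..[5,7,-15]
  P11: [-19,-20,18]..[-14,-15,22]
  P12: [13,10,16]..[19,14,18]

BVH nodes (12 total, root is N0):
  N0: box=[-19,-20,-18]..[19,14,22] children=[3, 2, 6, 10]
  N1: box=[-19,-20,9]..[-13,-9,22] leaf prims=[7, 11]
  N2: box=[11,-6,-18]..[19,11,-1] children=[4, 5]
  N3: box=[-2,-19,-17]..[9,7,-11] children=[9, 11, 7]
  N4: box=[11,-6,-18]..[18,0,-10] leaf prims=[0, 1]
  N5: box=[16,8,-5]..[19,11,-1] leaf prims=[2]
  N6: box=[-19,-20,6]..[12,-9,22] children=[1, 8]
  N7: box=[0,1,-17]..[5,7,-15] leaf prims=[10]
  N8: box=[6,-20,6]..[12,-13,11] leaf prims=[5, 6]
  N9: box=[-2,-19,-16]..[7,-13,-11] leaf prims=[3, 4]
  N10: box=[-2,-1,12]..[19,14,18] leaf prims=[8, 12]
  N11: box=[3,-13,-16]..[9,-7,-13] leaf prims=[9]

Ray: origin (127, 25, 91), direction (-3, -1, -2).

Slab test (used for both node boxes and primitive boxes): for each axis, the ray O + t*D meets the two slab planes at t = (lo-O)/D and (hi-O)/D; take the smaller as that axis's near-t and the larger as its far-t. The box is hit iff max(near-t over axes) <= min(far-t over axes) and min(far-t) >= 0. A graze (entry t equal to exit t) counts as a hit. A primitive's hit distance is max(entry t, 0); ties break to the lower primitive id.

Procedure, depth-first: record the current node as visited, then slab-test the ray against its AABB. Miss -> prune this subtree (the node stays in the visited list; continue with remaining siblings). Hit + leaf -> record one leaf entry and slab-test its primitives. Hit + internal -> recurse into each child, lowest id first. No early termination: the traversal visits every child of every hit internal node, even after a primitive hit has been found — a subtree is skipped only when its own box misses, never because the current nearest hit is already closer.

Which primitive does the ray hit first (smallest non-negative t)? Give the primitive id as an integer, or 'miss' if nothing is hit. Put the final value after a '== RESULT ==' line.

Walk:
N0 x:[36,146/3] y:[11,45] z:[69/2,109/2] -> hit [36,45], descend [2, 3, 6, 10]
  N2 x:[36,116/3] y:[14,31] z:[46,109/2] -> miss, prune
  N3 x:[118/3,43] y:[18,44] z:[51,54] -> miss, prune
  N6 x:[115/3,146/3] y:[34,45] z:[69/2,85/2] -> hit [115/3,85/2], descend [1, 8]
    N1 x:[140/3,146/3] y:[34,45] z:[69/2,41] -> miss, prune
    N8 x:[115/3,121/3] y:[38,45] z:[40,85/2] -> hit [40,121/3] leaf, test {P5@t=40, P6(miss)}
  N10 x:[36,43] y:[11,26] z:[73/2,79/2] -> miss, prune

7 AABB tests over nodes [0, 2, 3, 6, 1, 8, 10]; 1 leaf entered; closest P5.

== RESULT ==
5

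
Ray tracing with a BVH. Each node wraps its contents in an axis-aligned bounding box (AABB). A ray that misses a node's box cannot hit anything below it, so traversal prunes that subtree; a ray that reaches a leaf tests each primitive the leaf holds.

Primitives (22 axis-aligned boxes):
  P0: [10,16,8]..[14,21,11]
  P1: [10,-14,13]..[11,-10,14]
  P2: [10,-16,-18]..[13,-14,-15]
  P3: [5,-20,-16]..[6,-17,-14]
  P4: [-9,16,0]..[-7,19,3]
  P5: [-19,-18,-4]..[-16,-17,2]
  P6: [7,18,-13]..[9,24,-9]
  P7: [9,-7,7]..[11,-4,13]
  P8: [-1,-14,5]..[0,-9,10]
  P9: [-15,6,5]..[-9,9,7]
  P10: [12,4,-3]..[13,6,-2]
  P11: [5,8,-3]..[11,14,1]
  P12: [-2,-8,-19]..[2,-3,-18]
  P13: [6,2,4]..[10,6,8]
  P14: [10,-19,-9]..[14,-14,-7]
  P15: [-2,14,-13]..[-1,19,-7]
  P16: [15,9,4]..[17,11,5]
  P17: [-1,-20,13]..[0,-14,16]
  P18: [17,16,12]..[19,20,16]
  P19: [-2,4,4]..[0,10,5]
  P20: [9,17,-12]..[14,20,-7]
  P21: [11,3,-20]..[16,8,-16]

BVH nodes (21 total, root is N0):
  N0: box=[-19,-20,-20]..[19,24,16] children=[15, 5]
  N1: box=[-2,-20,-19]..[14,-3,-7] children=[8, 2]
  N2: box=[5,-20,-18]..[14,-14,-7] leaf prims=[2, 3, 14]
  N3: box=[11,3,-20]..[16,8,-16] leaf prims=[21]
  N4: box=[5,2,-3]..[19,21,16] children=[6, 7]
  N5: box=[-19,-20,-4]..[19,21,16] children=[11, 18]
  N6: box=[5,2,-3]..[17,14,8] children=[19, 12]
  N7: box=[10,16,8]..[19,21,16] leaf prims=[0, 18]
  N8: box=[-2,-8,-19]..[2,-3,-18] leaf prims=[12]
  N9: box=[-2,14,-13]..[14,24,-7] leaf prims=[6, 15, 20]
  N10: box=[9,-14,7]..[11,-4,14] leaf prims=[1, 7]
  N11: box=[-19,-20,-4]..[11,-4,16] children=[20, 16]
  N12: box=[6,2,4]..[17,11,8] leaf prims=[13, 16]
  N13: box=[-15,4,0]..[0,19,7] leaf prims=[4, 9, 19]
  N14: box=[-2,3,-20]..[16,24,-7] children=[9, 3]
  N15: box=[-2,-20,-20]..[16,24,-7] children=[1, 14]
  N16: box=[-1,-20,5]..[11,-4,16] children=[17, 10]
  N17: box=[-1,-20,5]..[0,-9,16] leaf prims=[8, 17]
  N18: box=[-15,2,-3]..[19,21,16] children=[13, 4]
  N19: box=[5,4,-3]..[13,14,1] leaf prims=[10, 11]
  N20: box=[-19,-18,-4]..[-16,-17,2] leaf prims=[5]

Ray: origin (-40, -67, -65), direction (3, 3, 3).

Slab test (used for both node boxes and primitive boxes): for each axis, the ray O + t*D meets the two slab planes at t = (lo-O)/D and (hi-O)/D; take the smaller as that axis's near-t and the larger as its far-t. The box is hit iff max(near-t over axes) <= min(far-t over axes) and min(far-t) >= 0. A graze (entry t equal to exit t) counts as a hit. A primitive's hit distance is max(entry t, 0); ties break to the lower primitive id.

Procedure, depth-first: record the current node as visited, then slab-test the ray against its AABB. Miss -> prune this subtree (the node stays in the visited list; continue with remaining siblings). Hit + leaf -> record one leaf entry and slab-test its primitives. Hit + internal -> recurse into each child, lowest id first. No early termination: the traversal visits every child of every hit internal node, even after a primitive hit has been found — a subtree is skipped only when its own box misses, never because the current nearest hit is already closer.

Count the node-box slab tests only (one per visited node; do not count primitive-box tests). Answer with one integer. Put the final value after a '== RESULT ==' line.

Trace the traversal:
N0 x:[7,59/3] y:[47/3,91/3] z:[15,27] -> hit [47/3,59/3], descend [5, 15]
  N5 x:[7,59/3] y:[47/3,88/3] z:[61/3,27] -> miss, prune
  N15 x:[38/3,56/3] y:[47/3,91/3] z:[15,58/3] -> hit [47/3,56/3], descend [1, 14]
    N1 x:[38/3,18] y:[47/3,64/3] z:[46/3,58/3] -> hit [47/3,18], descend [2, 8]
      N2 x:[15,18] y:[47/3,53/3] z:[47/3,58/3] -> hit [47/3,53/3] leaf, test {P2(miss), P3(miss), P14(miss)}
      N8 x:[38/3,14] y:[59/3,64/3] z:[46/3,47/3] -> miss, prune
    N14 x:[38/3,56/3] y:[70/3,91/3] z:[15,58/3] -> miss, prune

Summary -> nodes [0, 5, 15, 1, 2, 8, 14]; box-tests=7; leaf-entries=1; first=miss

== RESULT ==
7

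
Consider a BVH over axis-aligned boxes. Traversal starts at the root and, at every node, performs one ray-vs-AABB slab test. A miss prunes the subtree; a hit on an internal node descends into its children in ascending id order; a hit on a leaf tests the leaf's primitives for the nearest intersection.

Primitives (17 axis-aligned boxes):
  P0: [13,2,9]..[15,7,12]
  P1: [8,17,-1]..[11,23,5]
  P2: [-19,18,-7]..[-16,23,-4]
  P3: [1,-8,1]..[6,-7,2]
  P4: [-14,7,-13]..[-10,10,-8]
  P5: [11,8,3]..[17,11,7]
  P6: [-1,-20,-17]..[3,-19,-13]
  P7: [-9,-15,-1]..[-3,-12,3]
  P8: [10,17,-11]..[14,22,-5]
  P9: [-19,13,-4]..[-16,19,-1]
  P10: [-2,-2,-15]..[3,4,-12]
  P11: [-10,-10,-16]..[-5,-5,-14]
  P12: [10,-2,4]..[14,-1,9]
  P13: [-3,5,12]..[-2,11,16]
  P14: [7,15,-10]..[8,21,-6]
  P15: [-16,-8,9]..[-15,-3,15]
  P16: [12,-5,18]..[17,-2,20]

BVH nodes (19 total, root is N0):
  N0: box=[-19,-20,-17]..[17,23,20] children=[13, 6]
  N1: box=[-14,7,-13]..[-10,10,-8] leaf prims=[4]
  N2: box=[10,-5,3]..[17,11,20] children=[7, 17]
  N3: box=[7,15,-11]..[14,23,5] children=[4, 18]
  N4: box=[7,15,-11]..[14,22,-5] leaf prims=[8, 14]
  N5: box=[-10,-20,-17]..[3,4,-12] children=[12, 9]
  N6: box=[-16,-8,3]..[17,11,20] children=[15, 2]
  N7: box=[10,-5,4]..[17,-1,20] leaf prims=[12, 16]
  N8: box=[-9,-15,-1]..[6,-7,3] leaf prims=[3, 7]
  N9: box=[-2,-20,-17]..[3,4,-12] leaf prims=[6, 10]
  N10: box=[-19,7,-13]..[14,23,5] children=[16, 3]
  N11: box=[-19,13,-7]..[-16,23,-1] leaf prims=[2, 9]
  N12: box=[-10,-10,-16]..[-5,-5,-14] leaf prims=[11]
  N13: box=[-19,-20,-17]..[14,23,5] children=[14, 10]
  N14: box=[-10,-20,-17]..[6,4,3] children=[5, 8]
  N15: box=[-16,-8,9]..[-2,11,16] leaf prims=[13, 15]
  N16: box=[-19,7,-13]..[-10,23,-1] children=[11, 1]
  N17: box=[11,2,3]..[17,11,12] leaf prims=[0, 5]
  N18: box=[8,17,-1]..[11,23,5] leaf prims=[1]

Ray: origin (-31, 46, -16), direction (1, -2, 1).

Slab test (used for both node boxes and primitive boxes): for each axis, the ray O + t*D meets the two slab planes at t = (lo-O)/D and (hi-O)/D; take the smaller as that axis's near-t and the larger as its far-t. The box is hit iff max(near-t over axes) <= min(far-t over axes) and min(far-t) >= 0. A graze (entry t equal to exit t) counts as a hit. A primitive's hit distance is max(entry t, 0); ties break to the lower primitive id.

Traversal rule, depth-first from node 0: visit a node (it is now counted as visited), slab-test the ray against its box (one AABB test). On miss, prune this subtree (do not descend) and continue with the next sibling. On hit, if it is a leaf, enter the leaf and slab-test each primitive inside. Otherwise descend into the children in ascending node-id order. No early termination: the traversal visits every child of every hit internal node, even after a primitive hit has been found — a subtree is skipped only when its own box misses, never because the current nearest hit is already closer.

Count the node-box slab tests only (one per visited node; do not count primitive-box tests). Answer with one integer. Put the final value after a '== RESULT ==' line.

Walk:
N0 x:[12,48] y:[23/2,33] z:[-1,36] -> hit [12,33], descend [6, 13]
  N6 x:[15,48] y:[35/2,27] z:[19,36] -> hit [19,27], descend [2, 15]
    N2 x:[41,48] y:[35/2,51/2] z:[19,36] -> miss, prune
    N15 x:[15,29] y:[35/2,27] z:[25,32] -> hit [25,27] leaf, test {P13(miss), P15(miss)}
  N13 x:[12,45] y:[23/2,33] z:[-1,21] -> hit [12,21], descend [10, 14]
    N10 x:[12,45] y:[23/2,39/2] z:[3,21] -> hit [12,39/2], descend [3, 16]
      N3 x:[38,45] y:[23/2,31/2] z:[5,21] -> miss, prune
      N16 x:[12,21] y:[23/2,39/2] z:[3,15] -> hit [12,15], descend [1, 11]
        N1 x:[17,21] y:[18,39/2] z:[3,8] -> miss, prune
        N11 x:[12,15] y:[23/2,33/2] z:[9,15] -> hit [12,15] leaf, test {P2@t=12, P9@t=27/2}
    N14 x:[21,37] y:[21,33] z:[-1,19] -> miss, prune

order=[0, 6, 2, 15, 13, 10, 3, 16, 1, 11, 14]  |boxes|=11  |leaves|=2  hit=P2

== RESULT ==
11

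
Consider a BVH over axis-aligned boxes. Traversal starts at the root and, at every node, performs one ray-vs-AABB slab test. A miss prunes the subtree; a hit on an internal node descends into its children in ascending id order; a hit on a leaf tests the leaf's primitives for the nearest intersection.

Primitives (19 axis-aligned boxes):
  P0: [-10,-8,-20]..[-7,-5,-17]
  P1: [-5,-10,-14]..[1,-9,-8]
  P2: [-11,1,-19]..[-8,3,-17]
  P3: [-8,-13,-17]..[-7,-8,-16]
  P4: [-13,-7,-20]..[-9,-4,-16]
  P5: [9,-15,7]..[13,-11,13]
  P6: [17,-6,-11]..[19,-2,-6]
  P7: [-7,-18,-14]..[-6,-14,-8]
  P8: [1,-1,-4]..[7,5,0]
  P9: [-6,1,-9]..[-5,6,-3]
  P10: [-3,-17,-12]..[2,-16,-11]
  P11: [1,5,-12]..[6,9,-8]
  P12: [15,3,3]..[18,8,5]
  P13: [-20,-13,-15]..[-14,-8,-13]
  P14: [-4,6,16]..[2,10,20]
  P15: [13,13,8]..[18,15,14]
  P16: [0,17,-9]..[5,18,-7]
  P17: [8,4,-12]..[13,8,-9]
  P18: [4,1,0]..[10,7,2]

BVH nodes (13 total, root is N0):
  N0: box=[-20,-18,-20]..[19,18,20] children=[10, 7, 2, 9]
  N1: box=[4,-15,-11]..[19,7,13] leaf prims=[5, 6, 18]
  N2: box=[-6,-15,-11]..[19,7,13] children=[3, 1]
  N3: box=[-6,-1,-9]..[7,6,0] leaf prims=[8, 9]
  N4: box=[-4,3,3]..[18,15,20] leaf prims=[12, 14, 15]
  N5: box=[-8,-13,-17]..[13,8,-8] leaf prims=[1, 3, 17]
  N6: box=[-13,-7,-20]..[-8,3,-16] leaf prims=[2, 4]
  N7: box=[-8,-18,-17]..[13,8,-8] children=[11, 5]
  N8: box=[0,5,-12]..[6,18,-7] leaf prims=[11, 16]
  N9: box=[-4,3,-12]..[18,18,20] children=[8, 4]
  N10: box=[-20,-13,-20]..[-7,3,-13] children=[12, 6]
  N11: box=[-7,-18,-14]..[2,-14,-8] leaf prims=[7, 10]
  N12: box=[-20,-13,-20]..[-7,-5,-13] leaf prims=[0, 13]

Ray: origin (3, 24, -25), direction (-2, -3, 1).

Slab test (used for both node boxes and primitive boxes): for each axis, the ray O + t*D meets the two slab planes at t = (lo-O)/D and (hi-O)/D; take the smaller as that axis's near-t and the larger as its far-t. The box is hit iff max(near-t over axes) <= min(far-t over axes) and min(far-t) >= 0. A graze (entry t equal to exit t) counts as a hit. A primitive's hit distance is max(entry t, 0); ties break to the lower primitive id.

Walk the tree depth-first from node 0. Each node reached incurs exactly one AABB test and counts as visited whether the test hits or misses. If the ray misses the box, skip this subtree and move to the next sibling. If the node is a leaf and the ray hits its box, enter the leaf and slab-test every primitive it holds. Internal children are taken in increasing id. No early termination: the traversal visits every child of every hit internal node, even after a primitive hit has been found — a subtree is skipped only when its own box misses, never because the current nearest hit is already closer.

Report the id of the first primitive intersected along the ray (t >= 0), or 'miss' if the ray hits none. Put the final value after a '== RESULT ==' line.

Walk:
N0 x:[-8,23/2] y:[2,14] z:[5,45] -> hit [5,23/2], descend [2, 7, 9, 10]
  N2 x:[-8,9/2] y:[17/3,13] z:[14,38] -> miss, prune
  N7 x:[-5,11/2] y:[16/3,14] z:[8,17] -> miss, prune
  N9 x:[-15/2,7/2] y:[2,7] z:[13,45] -> miss, prune
  N10 x:[5,23/2] y:[7,37/3] z:[5,12] -> hit [7,23/2], descend [6, 12]
    N6 x:[11/2,8] y:[7,31/3] z:[5,9] -> hit [7,8] leaf, test {P2@t=7, P4(miss)}
    N12 x:[5,23/2] y:[29/3,37/3] z:[5,12] -> hit [29/3,23/2] leaf, test {P0(miss), P13@t=32/3}

order=[0, 2, 7, 9, 10, 6, 12]  |boxes|=7  |leaves|=2  hit=P2

== RESULT ==
2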